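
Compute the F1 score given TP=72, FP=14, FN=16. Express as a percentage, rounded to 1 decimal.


Precision = TP / (TP + FP) = 72 / 86 = 0.8372
Recall = TP / (TP + FN) = 72 / 88 = 0.8182
F1 = 2 * P * R / (P + R)
= 2 * 0.8372 * 0.8182 / (0.8372 + 0.8182)
= 1.37 / 1.6554
= 0.8276
As percentage: 82.8%

82.8


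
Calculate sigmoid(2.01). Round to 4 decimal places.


sigmoid(z) = 1 / (1 + exp(-z))
exp(-(2.01)) = exp(-2.01) = 0.134
1 + 0.134 = 1.134
1 / 1.134 = 0.8818

0.8818


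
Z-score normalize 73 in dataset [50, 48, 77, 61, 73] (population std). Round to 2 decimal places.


Mean = (50 + 48 + 77 + 61 + 73) / 5 = 61.8
Variance = sum((x_i - mean)^2) / n = 137.36
Std = sqrt(137.36) = 11.7201
Z = (x - mean) / std
= (73 - 61.8) / 11.7201
= 11.2 / 11.7201
= 0.96

0.96


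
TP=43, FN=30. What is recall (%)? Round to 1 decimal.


Recall = TP / (TP + FN) * 100
= 43 / (43 + 30)
= 43 / 73
= 0.589
= 58.9%

58.9


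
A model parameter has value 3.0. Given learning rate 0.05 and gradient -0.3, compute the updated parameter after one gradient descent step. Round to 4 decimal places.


w_new = w_old - lr * gradient
= 3.0 - 0.05 * -0.3
= 3.0 - (-0.015)
= 3.0150

3.0150


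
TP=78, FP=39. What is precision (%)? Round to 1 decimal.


Precision = TP / (TP + FP) * 100
= 78 / (78 + 39)
= 78 / 117
= 0.6667
= 66.7%

66.7


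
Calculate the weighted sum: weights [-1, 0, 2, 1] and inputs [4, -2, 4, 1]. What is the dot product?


Element-wise products:
-1 * 4 = -4
0 * -2 = 0
2 * 4 = 8
1 * 1 = 1
Sum = -4 + 0 + 8 + 1
= 5

5


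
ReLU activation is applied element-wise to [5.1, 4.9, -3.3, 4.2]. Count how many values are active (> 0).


ReLU(x) = max(0, x) for each element:
ReLU(5.1) = 5.1
ReLU(4.9) = 4.9
ReLU(-3.3) = 0
ReLU(4.2) = 4.2
Active neurons (>0): 3

3


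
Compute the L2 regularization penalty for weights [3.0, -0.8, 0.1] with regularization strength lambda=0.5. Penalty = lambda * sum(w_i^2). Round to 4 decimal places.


Squaring each weight:
3.0^2 = 9.0
(-0.8)^2 = 0.64
0.1^2 = 0.01
Sum of squares = 9.65
Penalty = 0.5 * 9.65 = 4.8250

4.8250


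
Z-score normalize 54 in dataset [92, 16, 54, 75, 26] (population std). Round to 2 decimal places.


Mean = (92 + 16 + 54 + 75 + 26) / 5 = 52.6
Variance = sum((x_i - mean)^2) / n = 820.64
Std = sqrt(820.64) = 28.6468
Z = (x - mean) / std
= (54 - 52.6) / 28.6468
= 1.4 / 28.6468
= 0.05

0.05


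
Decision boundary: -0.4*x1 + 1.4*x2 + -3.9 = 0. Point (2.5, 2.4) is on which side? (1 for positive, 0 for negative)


Compute -0.4 * 2.5 + 1.4 * 2.4 + -3.9
= -1.0 + 3.36 + -3.9
= -1.54
Since -1.54 < 0, the point is on the negative side.

0


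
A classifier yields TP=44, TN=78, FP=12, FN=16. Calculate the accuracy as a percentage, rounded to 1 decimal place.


Accuracy = (TP + TN) / (TP + TN + FP + FN) * 100
= (44 + 78) / (44 + 78 + 12 + 16)
= 122 / 150
= 0.8133
= 81.3%

81.3


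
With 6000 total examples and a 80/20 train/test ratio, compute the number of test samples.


Train samples = 6000 * 80% = 4800
Test samples = 6000 - 4800
= 1200

1200


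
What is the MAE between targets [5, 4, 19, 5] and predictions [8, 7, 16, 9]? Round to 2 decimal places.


Absolute errors: [3, 3, 3, 4]
Sum of absolute errors = 13
MAE = 13 / 4 = 3.25

3.25


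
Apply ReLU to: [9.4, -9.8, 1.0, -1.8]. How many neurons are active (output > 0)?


ReLU(x) = max(0, x) for each element:
ReLU(9.4) = 9.4
ReLU(-9.8) = 0
ReLU(1.0) = 1.0
ReLU(-1.8) = 0
Active neurons (>0): 2

2


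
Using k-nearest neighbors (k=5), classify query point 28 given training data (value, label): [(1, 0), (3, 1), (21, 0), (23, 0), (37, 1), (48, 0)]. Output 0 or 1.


Distances from query 28:
Point 23 (class 0): distance = 5
Point 21 (class 0): distance = 7
Point 37 (class 1): distance = 9
Point 48 (class 0): distance = 20
Point 3 (class 1): distance = 25
K=5 nearest neighbors: classes = [0, 0, 1, 0, 1]
Votes for class 1: 2 / 5
Majority vote => class 0

0


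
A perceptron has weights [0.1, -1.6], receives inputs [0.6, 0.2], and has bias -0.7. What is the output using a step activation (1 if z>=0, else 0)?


z = w . x + b
= 0.1*0.6 + -1.6*0.2 + -0.7
= 0.06 + -0.32 + -0.7
= -0.26 + -0.7
= -0.96
Since z = -0.96 < 0, output = 0

0


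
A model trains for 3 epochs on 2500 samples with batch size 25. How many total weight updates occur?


Iterations per epoch = 2500 / 25 = 100
Total updates = iterations_per_epoch * epochs
= 100 * 3
= 300

300


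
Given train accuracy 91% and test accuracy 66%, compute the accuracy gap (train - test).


Gap = train_accuracy - test_accuracy
= 91 - 66
= 25%
This large gap strongly indicates overfitting.

25


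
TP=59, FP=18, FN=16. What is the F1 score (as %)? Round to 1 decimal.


Precision = TP / (TP + FP) = 59 / 77 = 0.7662
Recall = TP / (TP + FN) = 59 / 75 = 0.7867
F1 = 2 * P * R / (P + R)
= 2 * 0.7662 * 0.7867 / (0.7662 + 0.7867)
= 1.2055 / 1.5529
= 0.7763
As percentage: 77.6%

77.6


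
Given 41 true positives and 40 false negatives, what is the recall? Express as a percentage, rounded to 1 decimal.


Recall = TP / (TP + FN) * 100
= 41 / (41 + 40)
= 41 / 81
= 0.5062
= 50.6%

50.6


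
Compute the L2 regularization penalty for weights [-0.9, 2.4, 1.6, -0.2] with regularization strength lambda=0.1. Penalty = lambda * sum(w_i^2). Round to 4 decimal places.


Squaring each weight:
(-0.9)^2 = 0.81
2.4^2 = 5.76
1.6^2 = 2.56
(-0.2)^2 = 0.04
Sum of squares = 9.17
Penalty = 0.1 * 9.17 = 0.9170

0.9170


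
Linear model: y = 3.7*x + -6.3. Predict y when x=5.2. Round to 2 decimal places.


y = 3.7 * 5.2 + (-6.3)
= 19.24 + (-6.3)
= 12.94

12.94


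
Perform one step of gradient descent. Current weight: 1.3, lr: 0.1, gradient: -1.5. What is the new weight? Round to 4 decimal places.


w_new = w_old - lr * gradient
= 1.3 - 0.1 * -1.5
= 1.3 - (-0.15)
= 1.4500

1.4500


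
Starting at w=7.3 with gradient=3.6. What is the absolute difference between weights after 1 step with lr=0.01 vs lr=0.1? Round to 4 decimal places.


With lr=0.01: w_new = 7.3 - 0.01 * 3.6 = 7.264
With lr=0.1: w_new = 7.3 - 0.1 * 3.6 = 6.94
Absolute difference = |7.264 - 6.94|
= 0.3240

0.3240


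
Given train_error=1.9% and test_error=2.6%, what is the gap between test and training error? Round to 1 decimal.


Generalization gap = test_error - train_error
= 2.6 - 1.9
= 0.7%
A small gap suggests good generalization.

0.7


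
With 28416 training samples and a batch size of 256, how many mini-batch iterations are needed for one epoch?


Iterations per epoch = dataset_size / batch_size
= 28416 / 256
= 111

111


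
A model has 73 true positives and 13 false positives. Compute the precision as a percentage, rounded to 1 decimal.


Precision = TP / (TP + FP) * 100
= 73 / (73 + 13)
= 73 / 86
= 0.8488
= 84.9%

84.9


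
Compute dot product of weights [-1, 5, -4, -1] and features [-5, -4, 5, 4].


Element-wise products:
-1 * -5 = 5
5 * -4 = -20
-4 * 5 = -20
-1 * 4 = -4
Sum = 5 + -20 + -20 + -4
= -39

-39


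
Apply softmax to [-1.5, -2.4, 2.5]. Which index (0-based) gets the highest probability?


Softmax is a monotonic transformation, so it preserves the argmax.
We need to find the index of the maximum logit.
Index 0: -1.5
Index 1: -2.4
Index 2: 2.5
Maximum logit = 2.5 at index 2

2


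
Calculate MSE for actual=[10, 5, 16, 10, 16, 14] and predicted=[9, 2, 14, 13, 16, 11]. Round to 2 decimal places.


Differences: [1, 3, 2, -3, 0, 3]
Squared errors: [1, 9, 4, 9, 0, 9]
Sum of squared errors = 32
MSE = 32 / 6 = 5.33

5.33


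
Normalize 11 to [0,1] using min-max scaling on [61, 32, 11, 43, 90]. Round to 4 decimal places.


Min = 11, Max = 90
Range = 90 - 11 = 79
Scaled = (x - min) / (max - min)
= (11 - 11) / 79
= 0 / 79
= 0.0000

0.0000


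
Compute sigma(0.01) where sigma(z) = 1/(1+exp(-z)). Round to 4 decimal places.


sigmoid(z) = 1 / (1 + exp(-z))
exp(-(0.01)) = exp(-0.01) = 0.99
1 + 0.99 = 1.9901
1 / 1.9901 = 0.5025

0.5025


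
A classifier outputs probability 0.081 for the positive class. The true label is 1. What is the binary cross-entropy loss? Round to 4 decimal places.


For y=1: Loss = -log(p)
= -log(0.081)
= -(-2.5133)
= 2.5133

2.5133


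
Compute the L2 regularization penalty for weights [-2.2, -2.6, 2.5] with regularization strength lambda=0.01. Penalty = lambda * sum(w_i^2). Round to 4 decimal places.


Squaring each weight:
(-2.2)^2 = 4.84
(-2.6)^2 = 6.76
2.5^2 = 6.25
Sum of squares = 17.85
Penalty = 0.01 * 17.85 = 0.1785

0.1785


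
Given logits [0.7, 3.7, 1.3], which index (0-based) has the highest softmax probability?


Softmax is a monotonic transformation, so it preserves the argmax.
We need to find the index of the maximum logit.
Index 0: 0.7
Index 1: 3.7
Index 2: 1.3
Maximum logit = 3.7 at index 1

1


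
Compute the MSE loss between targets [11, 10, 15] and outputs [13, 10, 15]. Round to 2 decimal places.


Differences: [-2, 0, 0]
Squared errors: [4, 0, 0]
Sum of squared errors = 4
MSE = 4 / 3 = 1.33

1.33


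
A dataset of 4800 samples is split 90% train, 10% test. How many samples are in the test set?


Train samples = 4800 * 90% = 4320
Test samples = 4800 - 4320
= 480

480


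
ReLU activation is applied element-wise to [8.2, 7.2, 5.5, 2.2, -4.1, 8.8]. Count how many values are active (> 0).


ReLU(x) = max(0, x) for each element:
ReLU(8.2) = 8.2
ReLU(7.2) = 7.2
ReLU(5.5) = 5.5
ReLU(2.2) = 2.2
ReLU(-4.1) = 0
ReLU(8.8) = 8.8
Active neurons (>0): 5

5


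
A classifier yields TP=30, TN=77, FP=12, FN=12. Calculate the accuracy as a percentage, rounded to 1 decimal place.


Accuracy = (TP + TN) / (TP + TN + FP + FN) * 100
= (30 + 77) / (30 + 77 + 12 + 12)
= 107 / 131
= 0.8168
= 81.7%

81.7


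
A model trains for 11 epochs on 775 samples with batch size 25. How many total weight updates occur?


Iterations per epoch = 775 / 25 = 31
Total updates = iterations_per_epoch * epochs
= 31 * 11
= 341

341


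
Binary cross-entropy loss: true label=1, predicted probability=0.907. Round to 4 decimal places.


For y=1: Loss = -log(p)
= -log(0.907)
= -(-0.0976)
= 0.0976

0.0976


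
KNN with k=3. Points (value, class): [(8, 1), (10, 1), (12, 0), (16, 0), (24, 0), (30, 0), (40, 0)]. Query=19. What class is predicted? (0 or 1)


Distances from query 19:
Point 16 (class 0): distance = 3
Point 24 (class 0): distance = 5
Point 12 (class 0): distance = 7
K=3 nearest neighbors: classes = [0, 0, 0]
Votes for class 1: 0 / 3
Majority vote => class 0

0


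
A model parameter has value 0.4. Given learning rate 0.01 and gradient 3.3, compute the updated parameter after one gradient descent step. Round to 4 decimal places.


w_new = w_old - lr * gradient
= 0.4 - 0.01 * 3.3
= 0.4 - (0.033)
= 0.3670

0.3670


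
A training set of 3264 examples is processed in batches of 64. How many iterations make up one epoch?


Iterations per epoch = dataset_size / batch_size
= 3264 / 64
= 51

51


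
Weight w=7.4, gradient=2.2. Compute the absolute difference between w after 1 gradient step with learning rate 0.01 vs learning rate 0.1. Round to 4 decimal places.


With lr=0.01: w_new = 7.4 - 0.01 * 2.2 = 7.378
With lr=0.1: w_new = 7.4 - 0.1 * 2.2 = 7.18
Absolute difference = |7.378 - 7.18|
= 0.1980

0.1980


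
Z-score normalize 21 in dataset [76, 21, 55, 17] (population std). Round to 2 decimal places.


Mean = (76 + 21 + 55 + 17) / 4 = 42.25
Variance = sum((x_i - mean)^2) / n = 597.6875
Std = sqrt(597.6875) = 24.4476
Z = (x - mean) / std
= (21 - 42.25) / 24.4476
= -21.25 / 24.4476
= -0.87

-0.87


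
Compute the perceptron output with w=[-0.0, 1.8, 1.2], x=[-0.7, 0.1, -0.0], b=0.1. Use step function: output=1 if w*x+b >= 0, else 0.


z = w . x + b
= -0.0*-0.7 + 1.8*0.1 + 1.2*-0.0 + 0.1
= 0.0 + 0.18 + -0.0 + 0.1
= 0.18 + 0.1
= 0.28
Since z = 0.28 >= 0, output = 1

1


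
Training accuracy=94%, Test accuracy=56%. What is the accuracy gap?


Gap = train_accuracy - test_accuracy
= 94 - 56
= 38%
This large gap strongly indicates overfitting.

38


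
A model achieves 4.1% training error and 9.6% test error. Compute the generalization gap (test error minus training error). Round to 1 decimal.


Generalization gap = test_error - train_error
= 9.6 - 4.1
= 5.5%
A moderate gap.

5.5


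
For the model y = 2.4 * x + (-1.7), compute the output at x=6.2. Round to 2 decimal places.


y = 2.4 * 6.2 + (-1.7)
= 14.88 + (-1.7)
= 13.18

13.18


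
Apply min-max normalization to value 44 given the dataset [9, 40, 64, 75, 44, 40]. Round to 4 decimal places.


Min = 9, Max = 75
Range = 75 - 9 = 66
Scaled = (x - min) / (max - min)
= (44 - 9) / 66
= 35 / 66
= 0.5303

0.5303


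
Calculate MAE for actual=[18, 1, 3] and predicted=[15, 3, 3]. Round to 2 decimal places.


Absolute errors: [3, 2, 0]
Sum of absolute errors = 5
MAE = 5 / 3 = 1.67

1.67


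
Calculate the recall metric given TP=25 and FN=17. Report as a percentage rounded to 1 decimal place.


Recall = TP / (TP + FN) * 100
= 25 / (25 + 17)
= 25 / 42
= 0.5952
= 59.5%

59.5


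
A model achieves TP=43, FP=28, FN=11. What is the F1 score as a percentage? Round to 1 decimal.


Precision = TP / (TP + FP) = 43 / 71 = 0.6056
Recall = TP / (TP + FN) = 43 / 54 = 0.7963
F1 = 2 * P * R / (P + R)
= 2 * 0.6056 * 0.7963 / (0.6056 + 0.7963)
= 0.9645 / 1.4019
= 0.688
As percentage: 68.8%

68.8


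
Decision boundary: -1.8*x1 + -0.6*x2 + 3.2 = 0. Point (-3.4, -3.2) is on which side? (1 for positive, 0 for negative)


Compute -1.8 * -3.4 + -0.6 * -3.2 + 3.2
= 6.12 + 1.92 + 3.2
= 11.24
Since 11.24 >= 0, the point is on the positive side.

1


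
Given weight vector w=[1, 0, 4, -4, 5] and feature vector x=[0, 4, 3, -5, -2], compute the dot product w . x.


Element-wise products:
1 * 0 = 0
0 * 4 = 0
4 * 3 = 12
-4 * -5 = 20
5 * -2 = -10
Sum = 0 + 0 + 12 + 20 + -10
= 22

22


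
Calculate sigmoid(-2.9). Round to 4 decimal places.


sigmoid(z) = 1 / (1 + exp(-z))
exp(-(-2.9)) = exp(2.9) = 18.1741
1 + 18.1741 = 19.1741
1 / 19.1741 = 0.0522

0.0522


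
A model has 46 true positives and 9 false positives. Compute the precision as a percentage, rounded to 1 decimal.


Precision = TP / (TP + FP) * 100
= 46 / (46 + 9)
= 46 / 55
= 0.8364
= 83.6%

83.6


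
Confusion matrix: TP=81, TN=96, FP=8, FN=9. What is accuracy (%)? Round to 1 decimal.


Accuracy = (TP + TN) / (TP + TN + FP + FN) * 100
= (81 + 96) / (81 + 96 + 8 + 9)
= 177 / 194
= 0.9124
= 91.2%

91.2


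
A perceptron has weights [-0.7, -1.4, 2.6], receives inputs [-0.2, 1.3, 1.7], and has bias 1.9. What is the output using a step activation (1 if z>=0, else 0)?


z = w . x + b
= -0.7*-0.2 + -1.4*1.3 + 2.6*1.7 + 1.9
= 0.14 + -1.82 + 4.42 + 1.9
= 2.74 + 1.9
= 4.64
Since z = 4.64 >= 0, output = 1

1


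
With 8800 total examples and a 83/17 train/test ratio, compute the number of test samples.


Train samples = 8800 * 83% = 7304
Test samples = 8800 - 7304
= 1496

1496


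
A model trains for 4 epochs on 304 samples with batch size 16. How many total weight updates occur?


Iterations per epoch = 304 / 16 = 19
Total updates = iterations_per_epoch * epochs
= 19 * 4
= 76

76


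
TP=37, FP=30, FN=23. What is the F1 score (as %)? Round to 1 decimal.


Precision = TP / (TP + FP) = 37 / 67 = 0.5522
Recall = TP / (TP + FN) = 37 / 60 = 0.6167
F1 = 2 * P * R / (P + R)
= 2 * 0.5522 * 0.6167 / (0.5522 + 0.6167)
= 0.6811 / 1.1689
= 0.5827
As percentage: 58.3%

58.3


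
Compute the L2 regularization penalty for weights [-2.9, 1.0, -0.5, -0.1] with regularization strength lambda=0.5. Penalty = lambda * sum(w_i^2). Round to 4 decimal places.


Squaring each weight:
(-2.9)^2 = 8.41
1.0^2 = 1.0
(-0.5)^2 = 0.25
(-0.1)^2 = 0.01
Sum of squares = 9.67
Penalty = 0.5 * 9.67 = 4.8350

4.8350


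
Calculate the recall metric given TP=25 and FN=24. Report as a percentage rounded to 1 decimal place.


Recall = TP / (TP + FN) * 100
= 25 / (25 + 24)
= 25 / 49
= 0.5102
= 51.0%

51.0


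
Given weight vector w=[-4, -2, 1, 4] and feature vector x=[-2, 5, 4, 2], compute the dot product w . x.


Element-wise products:
-4 * -2 = 8
-2 * 5 = -10
1 * 4 = 4
4 * 2 = 8
Sum = 8 + -10 + 4 + 8
= 10

10


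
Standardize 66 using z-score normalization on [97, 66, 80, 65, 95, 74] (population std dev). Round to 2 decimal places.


Mean = (97 + 66 + 80 + 65 + 95 + 74) / 6 = 79.5
Variance = sum((x_i - mean)^2) / n = 161.5833
Std = sqrt(161.5833) = 12.7115
Z = (x - mean) / std
= (66 - 79.5) / 12.7115
= -13.5 / 12.7115
= -1.06

-1.06


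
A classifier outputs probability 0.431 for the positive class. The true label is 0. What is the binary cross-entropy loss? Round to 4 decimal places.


For y=0: Loss = -log(1-p)
= -log(1 - 0.431)
= -log(0.569)
= -(-0.5639)
= 0.5639

0.5639


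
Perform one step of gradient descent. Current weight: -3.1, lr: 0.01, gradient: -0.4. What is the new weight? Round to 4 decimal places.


w_new = w_old - lr * gradient
= -3.1 - 0.01 * -0.4
= -3.1 - (-0.004)
= -3.0960

-3.0960


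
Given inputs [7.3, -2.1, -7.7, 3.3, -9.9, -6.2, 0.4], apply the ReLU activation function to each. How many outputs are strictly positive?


ReLU(x) = max(0, x) for each element:
ReLU(7.3) = 7.3
ReLU(-2.1) = 0
ReLU(-7.7) = 0
ReLU(3.3) = 3.3
ReLU(-9.9) = 0
ReLU(-6.2) = 0
ReLU(0.4) = 0.4
Active neurons (>0): 3

3


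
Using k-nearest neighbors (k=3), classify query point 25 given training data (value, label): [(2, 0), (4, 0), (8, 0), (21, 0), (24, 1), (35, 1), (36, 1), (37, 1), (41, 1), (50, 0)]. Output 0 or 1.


Distances from query 25:
Point 24 (class 1): distance = 1
Point 21 (class 0): distance = 4
Point 35 (class 1): distance = 10
K=3 nearest neighbors: classes = [1, 0, 1]
Votes for class 1: 2 / 3
Majority vote => class 1

1


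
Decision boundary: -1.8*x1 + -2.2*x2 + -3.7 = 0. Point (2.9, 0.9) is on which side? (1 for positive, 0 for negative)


Compute -1.8 * 2.9 + -2.2 * 0.9 + -3.7
= -5.22 + -1.98 + -3.7
= -10.9
Since -10.9 < 0, the point is on the negative side.

0


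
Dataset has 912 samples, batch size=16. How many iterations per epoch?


Iterations per epoch = dataset_size / batch_size
= 912 / 16
= 57

57


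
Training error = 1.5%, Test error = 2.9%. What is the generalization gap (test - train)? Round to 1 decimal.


Generalization gap = test_error - train_error
= 2.9 - 1.5
= 1.4%
A small gap suggests good generalization.

1.4


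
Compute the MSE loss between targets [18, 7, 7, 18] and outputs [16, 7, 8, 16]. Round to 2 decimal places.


Differences: [2, 0, -1, 2]
Squared errors: [4, 0, 1, 4]
Sum of squared errors = 9
MSE = 9 / 4 = 2.25

2.25


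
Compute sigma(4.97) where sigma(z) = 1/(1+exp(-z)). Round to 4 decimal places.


sigmoid(z) = 1 / (1 + exp(-z))
exp(-(4.97)) = exp(-4.97) = 0.0069
1 + 0.0069 = 1.0069
1 / 1.0069 = 0.9931

0.9931


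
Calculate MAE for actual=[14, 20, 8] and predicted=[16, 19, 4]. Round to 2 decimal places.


Absolute errors: [2, 1, 4]
Sum of absolute errors = 7
MAE = 7 / 3 = 2.33

2.33


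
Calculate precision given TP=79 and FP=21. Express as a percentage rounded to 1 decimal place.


Precision = TP / (TP + FP) * 100
= 79 / (79 + 21)
= 79 / 100
= 0.79
= 79.0%

79.0


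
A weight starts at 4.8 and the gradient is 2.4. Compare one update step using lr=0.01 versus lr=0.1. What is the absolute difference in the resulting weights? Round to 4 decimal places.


With lr=0.01: w_new = 4.8 - 0.01 * 2.4 = 4.776
With lr=0.1: w_new = 4.8 - 0.1 * 2.4 = 4.56
Absolute difference = |4.776 - 4.56|
= 0.2160

0.2160


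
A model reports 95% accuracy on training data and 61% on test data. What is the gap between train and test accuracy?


Gap = train_accuracy - test_accuracy
= 95 - 61
= 34%
This large gap strongly indicates overfitting.

34


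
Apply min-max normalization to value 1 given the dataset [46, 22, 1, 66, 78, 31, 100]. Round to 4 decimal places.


Min = 1, Max = 100
Range = 100 - 1 = 99
Scaled = (x - min) / (max - min)
= (1 - 1) / 99
= 0 / 99
= 0.0000

0.0000


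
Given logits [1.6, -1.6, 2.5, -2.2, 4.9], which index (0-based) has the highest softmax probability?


Softmax is a monotonic transformation, so it preserves the argmax.
We need to find the index of the maximum logit.
Index 0: 1.6
Index 1: -1.6
Index 2: 2.5
Index 3: -2.2
Index 4: 4.9
Maximum logit = 4.9 at index 4

4


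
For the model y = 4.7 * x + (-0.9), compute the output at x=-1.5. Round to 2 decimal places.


y = 4.7 * -1.5 + (-0.9)
= -7.05 + (-0.9)
= -7.95

-7.95


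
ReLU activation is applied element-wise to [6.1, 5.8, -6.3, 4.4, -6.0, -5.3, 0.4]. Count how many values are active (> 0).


ReLU(x) = max(0, x) for each element:
ReLU(6.1) = 6.1
ReLU(5.8) = 5.8
ReLU(-6.3) = 0
ReLU(4.4) = 4.4
ReLU(-6.0) = 0
ReLU(-5.3) = 0
ReLU(0.4) = 0.4
Active neurons (>0): 4

4


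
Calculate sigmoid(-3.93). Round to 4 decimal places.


sigmoid(z) = 1 / (1 + exp(-z))
exp(-(-3.93)) = exp(3.93) = 50.907
1 + 50.907 = 51.907
1 / 51.907 = 0.0193

0.0193


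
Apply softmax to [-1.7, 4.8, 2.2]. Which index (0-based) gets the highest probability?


Softmax is a monotonic transformation, so it preserves the argmax.
We need to find the index of the maximum logit.
Index 0: -1.7
Index 1: 4.8
Index 2: 2.2
Maximum logit = 4.8 at index 1

1


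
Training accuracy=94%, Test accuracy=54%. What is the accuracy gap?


Gap = train_accuracy - test_accuracy
= 94 - 54
= 40%
This large gap strongly indicates overfitting.

40


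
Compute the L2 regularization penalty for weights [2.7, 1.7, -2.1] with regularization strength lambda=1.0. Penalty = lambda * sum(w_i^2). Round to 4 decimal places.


Squaring each weight:
2.7^2 = 7.29
1.7^2 = 2.89
(-2.1)^2 = 4.41
Sum of squares = 14.59
Penalty = 1.0 * 14.59 = 14.5900

14.5900


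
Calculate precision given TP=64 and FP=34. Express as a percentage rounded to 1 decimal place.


Precision = TP / (TP + FP) * 100
= 64 / (64 + 34)
= 64 / 98
= 0.6531
= 65.3%

65.3


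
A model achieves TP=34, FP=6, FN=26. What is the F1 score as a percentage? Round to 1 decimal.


Precision = TP / (TP + FP) = 34 / 40 = 0.85
Recall = TP / (TP + FN) = 34 / 60 = 0.5667
F1 = 2 * P * R / (P + R)
= 2 * 0.85 * 0.5667 / (0.85 + 0.5667)
= 0.9633 / 1.4167
= 0.68
As percentage: 68.0%

68.0


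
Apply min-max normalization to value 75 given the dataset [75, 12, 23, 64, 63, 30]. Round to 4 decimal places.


Min = 12, Max = 75
Range = 75 - 12 = 63
Scaled = (x - min) / (max - min)
= (75 - 12) / 63
= 63 / 63
= 1.0000

1.0000


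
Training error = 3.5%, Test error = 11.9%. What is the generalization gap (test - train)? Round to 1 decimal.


Generalization gap = test_error - train_error
= 11.9 - 3.5
= 8.4%
A moderate gap.

8.4


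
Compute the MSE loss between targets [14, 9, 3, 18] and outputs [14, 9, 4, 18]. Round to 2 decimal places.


Differences: [0, 0, -1, 0]
Squared errors: [0, 0, 1, 0]
Sum of squared errors = 1
MSE = 1 / 4 = 0.25

0.25


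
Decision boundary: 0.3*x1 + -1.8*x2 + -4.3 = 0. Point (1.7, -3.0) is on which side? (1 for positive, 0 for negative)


Compute 0.3 * 1.7 + -1.8 * -3.0 + -4.3
= 0.51 + 5.4 + -4.3
= 1.61
Since 1.61 >= 0, the point is on the positive side.

1


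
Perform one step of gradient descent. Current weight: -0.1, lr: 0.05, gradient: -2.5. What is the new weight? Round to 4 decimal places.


w_new = w_old - lr * gradient
= -0.1 - 0.05 * -2.5
= -0.1 - (-0.125)
= 0.0250

0.0250


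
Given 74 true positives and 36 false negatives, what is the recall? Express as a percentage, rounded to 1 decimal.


Recall = TP / (TP + FN) * 100
= 74 / (74 + 36)
= 74 / 110
= 0.6727
= 67.3%

67.3


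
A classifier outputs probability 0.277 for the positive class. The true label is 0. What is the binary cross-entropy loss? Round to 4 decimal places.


For y=0: Loss = -log(1-p)
= -log(1 - 0.277)
= -log(0.723)
= -(-0.3243)
= 0.3243

0.3243


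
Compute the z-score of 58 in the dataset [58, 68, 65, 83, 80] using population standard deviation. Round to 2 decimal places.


Mean = (58 + 68 + 65 + 83 + 80) / 5 = 70.8
Variance = sum((x_i - mean)^2) / n = 87.76
Std = sqrt(87.76) = 9.368
Z = (x - mean) / std
= (58 - 70.8) / 9.368
= -12.8 / 9.368
= -1.37

-1.37


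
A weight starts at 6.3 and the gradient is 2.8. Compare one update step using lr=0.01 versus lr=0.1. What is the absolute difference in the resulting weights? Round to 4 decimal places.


With lr=0.01: w_new = 6.3 - 0.01 * 2.8 = 6.272
With lr=0.1: w_new = 6.3 - 0.1 * 2.8 = 6.02
Absolute difference = |6.272 - 6.02|
= 0.2520

0.2520


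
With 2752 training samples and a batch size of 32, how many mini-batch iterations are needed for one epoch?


Iterations per epoch = dataset_size / batch_size
= 2752 / 32
= 86

86


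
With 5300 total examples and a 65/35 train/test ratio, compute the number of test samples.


Train samples = 5300 * 65% = 3445
Test samples = 5300 - 3445
= 1855

1855


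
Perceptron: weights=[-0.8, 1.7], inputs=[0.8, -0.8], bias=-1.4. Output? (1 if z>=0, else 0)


z = w . x + b
= -0.8*0.8 + 1.7*-0.8 + -1.4
= -0.64 + -1.36 + -1.4
= -2.0 + -1.4
= -3.4
Since z = -3.4 < 0, output = 0

0


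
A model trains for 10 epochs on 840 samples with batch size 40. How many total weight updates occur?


Iterations per epoch = 840 / 40 = 21
Total updates = iterations_per_epoch * epochs
= 21 * 10
= 210

210


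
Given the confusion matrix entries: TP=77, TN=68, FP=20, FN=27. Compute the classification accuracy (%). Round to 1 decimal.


Accuracy = (TP + TN) / (TP + TN + FP + FN) * 100
= (77 + 68) / (77 + 68 + 20 + 27)
= 145 / 192
= 0.7552
= 75.5%

75.5


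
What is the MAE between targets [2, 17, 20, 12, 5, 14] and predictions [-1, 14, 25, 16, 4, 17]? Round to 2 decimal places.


Absolute errors: [3, 3, 5, 4, 1, 3]
Sum of absolute errors = 19
MAE = 19 / 6 = 3.17

3.17


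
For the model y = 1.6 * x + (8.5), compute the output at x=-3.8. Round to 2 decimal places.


y = 1.6 * -3.8 + (8.5)
= -6.08 + (8.5)
= 2.42

2.42


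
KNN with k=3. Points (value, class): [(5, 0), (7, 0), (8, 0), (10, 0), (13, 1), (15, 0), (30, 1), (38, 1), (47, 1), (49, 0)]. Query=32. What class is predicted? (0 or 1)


Distances from query 32:
Point 30 (class 1): distance = 2
Point 38 (class 1): distance = 6
Point 47 (class 1): distance = 15
K=3 nearest neighbors: classes = [1, 1, 1]
Votes for class 1: 3 / 3
Majority vote => class 1

1


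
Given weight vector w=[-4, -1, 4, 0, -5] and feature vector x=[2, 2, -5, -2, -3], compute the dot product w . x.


Element-wise products:
-4 * 2 = -8
-1 * 2 = -2
4 * -5 = -20
0 * -2 = 0
-5 * -3 = 15
Sum = -8 + -2 + -20 + 0 + 15
= -15

-15


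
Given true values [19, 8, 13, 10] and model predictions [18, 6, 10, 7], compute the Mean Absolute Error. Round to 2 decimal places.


Absolute errors: [1, 2, 3, 3]
Sum of absolute errors = 9
MAE = 9 / 4 = 2.25

2.25


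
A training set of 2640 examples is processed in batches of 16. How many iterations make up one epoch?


Iterations per epoch = dataset_size / batch_size
= 2640 / 16
= 165

165


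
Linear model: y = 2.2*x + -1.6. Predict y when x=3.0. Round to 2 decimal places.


y = 2.2 * 3.0 + (-1.6)
= 6.6 + (-1.6)
= 5.00

5.00


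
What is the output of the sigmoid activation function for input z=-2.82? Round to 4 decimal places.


sigmoid(z) = 1 / (1 + exp(-z))
exp(-(-2.82)) = exp(2.82) = 16.7769
1 + 16.7769 = 17.7769
1 / 17.7769 = 0.0563

0.0563


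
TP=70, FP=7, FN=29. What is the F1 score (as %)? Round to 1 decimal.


Precision = TP / (TP + FP) = 70 / 77 = 0.9091
Recall = TP / (TP + FN) = 70 / 99 = 0.7071
F1 = 2 * P * R / (P + R)
= 2 * 0.9091 * 0.7071 / (0.9091 + 0.7071)
= 1.2856 / 1.6162
= 0.7955
As percentage: 79.5%

79.5


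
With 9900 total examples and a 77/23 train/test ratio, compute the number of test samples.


Train samples = 9900 * 77% = 7623
Test samples = 9900 - 7623
= 2277

2277


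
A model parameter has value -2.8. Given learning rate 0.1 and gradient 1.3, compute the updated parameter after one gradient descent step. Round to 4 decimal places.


w_new = w_old - lr * gradient
= -2.8 - 0.1 * 1.3
= -2.8 - (0.13)
= -2.9300

-2.9300


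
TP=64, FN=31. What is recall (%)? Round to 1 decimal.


Recall = TP / (TP + FN) * 100
= 64 / (64 + 31)
= 64 / 95
= 0.6737
= 67.4%

67.4


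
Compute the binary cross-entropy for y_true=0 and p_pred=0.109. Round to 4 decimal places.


For y=0: Loss = -log(1-p)
= -log(1 - 0.109)
= -log(0.891)
= -(-0.1154)
= 0.1154

0.1154


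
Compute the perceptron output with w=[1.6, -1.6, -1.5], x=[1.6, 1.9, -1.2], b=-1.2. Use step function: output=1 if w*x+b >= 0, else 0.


z = w . x + b
= 1.6*1.6 + -1.6*1.9 + -1.5*-1.2 + -1.2
= 2.56 + -3.04 + 1.8 + -1.2
= 1.32 + -1.2
= 0.12
Since z = 0.12 >= 0, output = 1

1


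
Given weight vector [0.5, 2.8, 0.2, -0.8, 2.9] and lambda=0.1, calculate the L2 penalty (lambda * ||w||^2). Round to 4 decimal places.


Squaring each weight:
0.5^2 = 0.25
2.8^2 = 7.84
0.2^2 = 0.04
(-0.8)^2 = 0.64
2.9^2 = 8.41
Sum of squares = 17.18
Penalty = 0.1 * 17.18 = 1.7180

1.7180


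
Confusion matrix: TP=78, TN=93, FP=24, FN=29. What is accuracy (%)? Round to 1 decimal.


Accuracy = (TP + TN) / (TP + TN + FP + FN) * 100
= (78 + 93) / (78 + 93 + 24 + 29)
= 171 / 224
= 0.7634
= 76.3%

76.3


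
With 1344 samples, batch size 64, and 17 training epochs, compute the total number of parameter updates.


Iterations per epoch = 1344 / 64 = 21
Total updates = iterations_per_epoch * epochs
= 21 * 17
= 357

357


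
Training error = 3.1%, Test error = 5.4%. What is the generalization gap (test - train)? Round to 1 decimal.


Generalization gap = test_error - train_error
= 5.4 - 3.1
= 2.3%
A moderate gap.

2.3


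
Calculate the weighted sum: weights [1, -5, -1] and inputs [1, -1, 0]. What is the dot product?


Element-wise products:
1 * 1 = 1
-5 * -1 = 5
-1 * 0 = 0
Sum = 1 + 5 + 0
= 6

6


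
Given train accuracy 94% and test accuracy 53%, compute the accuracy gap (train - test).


Gap = train_accuracy - test_accuracy
= 94 - 53
= 41%
This large gap strongly indicates overfitting.

41


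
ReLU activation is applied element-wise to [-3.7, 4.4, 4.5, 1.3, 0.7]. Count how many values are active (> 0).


ReLU(x) = max(0, x) for each element:
ReLU(-3.7) = 0
ReLU(4.4) = 4.4
ReLU(4.5) = 4.5
ReLU(1.3) = 1.3
ReLU(0.7) = 0.7
Active neurons (>0): 4

4


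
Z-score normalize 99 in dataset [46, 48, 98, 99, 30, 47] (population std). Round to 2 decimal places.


Mean = (46 + 48 + 98 + 99 + 30 + 47) / 6 = 61.3333
Variance = sum((x_i - mean)^2) / n = 727.2222
Std = sqrt(727.2222) = 26.9671
Z = (x - mean) / std
= (99 - 61.3333) / 26.9671
= 37.6667 / 26.9671
= 1.40

1.40


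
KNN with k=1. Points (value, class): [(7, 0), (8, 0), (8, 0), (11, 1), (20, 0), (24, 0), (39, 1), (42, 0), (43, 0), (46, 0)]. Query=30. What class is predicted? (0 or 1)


Distances from query 30:
Point 24 (class 0): distance = 6
K=1 nearest neighbors: classes = [0]
Votes for class 1: 0 / 1
Majority vote => class 0

0


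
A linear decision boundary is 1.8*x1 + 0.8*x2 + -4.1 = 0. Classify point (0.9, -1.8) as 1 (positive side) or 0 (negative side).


Compute 1.8 * 0.9 + 0.8 * -1.8 + -4.1
= 1.62 + -1.44 + -4.1
= -3.92
Since -3.92 < 0, the point is on the negative side.

0


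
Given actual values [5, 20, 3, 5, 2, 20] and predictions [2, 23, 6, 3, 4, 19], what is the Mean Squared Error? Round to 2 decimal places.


Differences: [3, -3, -3, 2, -2, 1]
Squared errors: [9, 9, 9, 4, 4, 1]
Sum of squared errors = 36
MSE = 36 / 6 = 6.00

6.00


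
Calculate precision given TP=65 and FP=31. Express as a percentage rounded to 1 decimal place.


Precision = TP / (TP + FP) * 100
= 65 / (65 + 31)
= 65 / 96
= 0.6771
= 67.7%

67.7


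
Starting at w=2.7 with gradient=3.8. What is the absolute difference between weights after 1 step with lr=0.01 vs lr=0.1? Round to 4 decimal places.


With lr=0.01: w_new = 2.7 - 0.01 * 3.8 = 2.662
With lr=0.1: w_new = 2.7 - 0.1 * 3.8 = 2.32
Absolute difference = |2.662 - 2.32|
= 0.3420

0.3420


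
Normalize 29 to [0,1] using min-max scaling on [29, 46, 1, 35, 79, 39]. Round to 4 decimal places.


Min = 1, Max = 79
Range = 79 - 1 = 78
Scaled = (x - min) / (max - min)
= (29 - 1) / 78
= 28 / 78
= 0.3590

0.3590


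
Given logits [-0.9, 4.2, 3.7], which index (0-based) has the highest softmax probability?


Softmax is a monotonic transformation, so it preserves the argmax.
We need to find the index of the maximum logit.
Index 0: -0.9
Index 1: 4.2
Index 2: 3.7
Maximum logit = 4.2 at index 1

1


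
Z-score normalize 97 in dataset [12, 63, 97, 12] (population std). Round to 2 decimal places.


Mean = (12 + 63 + 97 + 12) / 4 = 46.0
Variance = sum((x_i - mean)^2) / n = 1300.5
Std = sqrt(1300.5) = 36.0624
Z = (x - mean) / std
= (97 - 46.0) / 36.0624
= 51.0 / 36.0624
= 1.41

1.41


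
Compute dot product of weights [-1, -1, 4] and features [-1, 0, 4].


Element-wise products:
-1 * -1 = 1
-1 * 0 = 0
4 * 4 = 16
Sum = 1 + 0 + 16
= 17

17


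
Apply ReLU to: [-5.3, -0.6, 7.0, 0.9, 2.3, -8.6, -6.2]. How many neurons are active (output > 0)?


ReLU(x) = max(0, x) for each element:
ReLU(-5.3) = 0
ReLU(-0.6) = 0
ReLU(7.0) = 7.0
ReLU(0.9) = 0.9
ReLU(2.3) = 2.3
ReLU(-8.6) = 0
ReLU(-6.2) = 0
Active neurons (>0): 3

3


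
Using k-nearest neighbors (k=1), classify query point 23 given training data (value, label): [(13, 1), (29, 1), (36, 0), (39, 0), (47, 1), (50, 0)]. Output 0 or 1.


Distances from query 23:
Point 29 (class 1): distance = 6
K=1 nearest neighbors: classes = [1]
Votes for class 1: 1 / 1
Majority vote => class 1

1


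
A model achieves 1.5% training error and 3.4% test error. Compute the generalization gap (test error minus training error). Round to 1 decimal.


Generalization gap = test_error - train_error
= 3.4 - 1.5
= 1.9%
A small gap suggests good generalization.

1.9


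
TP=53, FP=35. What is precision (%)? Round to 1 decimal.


Precision = TP / (TP + FP) * 100
= 53 / (53 + 35)
= 53 / 88
= 0.6023
= 60.2%

60.2


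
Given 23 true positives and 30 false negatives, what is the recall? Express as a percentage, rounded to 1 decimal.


Recall = TP / (TP + FN) * 100
= 23 / (23 + 30)
= 23 / 53
= 0.434
= 43.4%

43.4


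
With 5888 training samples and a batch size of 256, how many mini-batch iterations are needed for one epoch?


Iterations per epoch = dataset_size / batch_size
= 5888 / 256
= 23

23


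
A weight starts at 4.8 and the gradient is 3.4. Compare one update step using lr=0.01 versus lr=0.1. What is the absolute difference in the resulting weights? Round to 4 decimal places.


With lr=0.01: w_new = 4.8 - 0.01 * 3.4 = 4.766
With lr=0.1: w_new = 4.8 - 0.1 * 3.4 = 4.46
Absolute difference = |4.766 - 4.46|
= 0.3060

0.3060


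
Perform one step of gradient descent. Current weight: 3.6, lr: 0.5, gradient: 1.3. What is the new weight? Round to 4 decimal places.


w_new = w_old - lr * gradient
= 3.6 - 0.5 * 1.3
= 3.6 - (0.65)
= 2.9500

2.9500


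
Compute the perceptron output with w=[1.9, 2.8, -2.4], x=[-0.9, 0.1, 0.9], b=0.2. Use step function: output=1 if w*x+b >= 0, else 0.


z = w . x + b
= 1.9*-0.9 + 2.8*0.1 + -2.4*0.9 + 0.2
= -1.71 + 0.28 + -2.16 + 0.2
= -3.59 + 0.2
= -3.39
Since z = -3.39 < 0, output = 0

0


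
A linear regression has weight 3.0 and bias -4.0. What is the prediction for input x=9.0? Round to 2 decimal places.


y = 3.0 * 9.0 + (-4.0)
= 27.0 + (-4.0)
= 23.00

23.00


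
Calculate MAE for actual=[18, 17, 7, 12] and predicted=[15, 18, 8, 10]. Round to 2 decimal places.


Absolute errors: [3, 1, 1, 2]
Sum of absolute errors = 7
MAE = 7 / 4 = 1.75

1.75


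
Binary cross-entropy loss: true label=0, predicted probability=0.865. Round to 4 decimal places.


For y=0: Loss = -log(1-p)
= -log(1 - 0.865)
= -log(0.135)
= -(-2.0025)
= 2.0025

2.0025


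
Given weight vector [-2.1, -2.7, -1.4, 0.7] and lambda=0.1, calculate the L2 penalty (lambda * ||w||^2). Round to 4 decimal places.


Squaring each weight:
(-2.1)^2 = 4.41
(-2.7)^2 = 7.29
(-1.4)^2 = 1.96
0.7^2 = 0.49
Sum of squares = 14.15
Penalty = 0.1 * 14.15 = 1.4150

1.4150


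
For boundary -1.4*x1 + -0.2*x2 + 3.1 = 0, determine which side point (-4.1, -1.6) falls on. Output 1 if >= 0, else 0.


Compute -1.4 * -4.1 + -0.2 * -1.6 + 3.1
= 5.74 + 0.32 + 3.1
= 9.16
Since 9.16 >= 0, the point is on the positive side.

1


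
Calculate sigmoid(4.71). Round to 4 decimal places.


sigmoid(z) = 1 / (1 + exp(-z))
exp(-(4.71)) = exp(-4.71) = 0.009
1 + 0.009 = 1.009
1 / 1.009 = 0.9911

0.9911


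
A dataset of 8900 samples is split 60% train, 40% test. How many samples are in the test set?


Train samples = 8900 * 60% = 5340
Test samples = 8900 - 5340
= 3560

3560


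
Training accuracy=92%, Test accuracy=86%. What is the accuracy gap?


Gap = train_accuracy - test_accuracy
= 92 - 86
= 6%
This moderate gap may indicate mild overfitting.

6


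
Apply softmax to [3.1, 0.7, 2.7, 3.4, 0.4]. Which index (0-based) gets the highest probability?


Softmax is a monotonic transformation, so it preserves the argmax.
We need to find the index of the maximum logit.
Index 0: 3.1
Index 1: 0.7
Index 2: 2.7
Index 3: 3.4
Index 4: 0.4
Maximum logit = 3.4 at index 3

3


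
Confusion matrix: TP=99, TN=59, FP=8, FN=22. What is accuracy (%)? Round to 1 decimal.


Accuracy = (TP + TN) / (TP + TN + FP + FN) * 100
= (99 + 59) / (99 + 59 + 8 + 22)
= 158 / 188
= 0.8404
= 84.0%

84.0


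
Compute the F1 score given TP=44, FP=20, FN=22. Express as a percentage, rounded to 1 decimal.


Precision = TP / (TP + FP) = 44 / 64 = 0.6875
Recall = TP / (TP + FN) = 44 / 66 = 0.6667
F1 = 2 * P * R / (P + R)
= 2 * 0.6875 * 0.6667 / (0.6875 + 0.6667)
= 0.9167 / 1.3542
= 0.6769
As percentage: 67.7%

67.7


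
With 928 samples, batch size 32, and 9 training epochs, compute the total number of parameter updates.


Iterations per epoch = 928 / 32 = 29
Total updates = iterations_per_epoch * epochs
= 29 * 9
= 261

261


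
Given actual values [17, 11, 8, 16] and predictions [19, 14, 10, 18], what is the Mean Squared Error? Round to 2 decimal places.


Differences: [-2, -3, -2, -2]
Squared errors: [4, 9, 4, 4]
Sum of squared errors = 21
MSE = 21 / 4 = 5.25

5.25


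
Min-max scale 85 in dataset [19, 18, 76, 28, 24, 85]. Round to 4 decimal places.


Min = 18, Max = 85
Range = 85 - 18 = 67
Scaled = (x - min) / (max - min)
= (85 - 18) / 67
= 67 / 67
= 1.0000

1.0000


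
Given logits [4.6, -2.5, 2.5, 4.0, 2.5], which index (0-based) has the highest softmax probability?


Softmax is a monotonic transformation, so it preserves the argmax.
We need to find the index of the maximum logit.
Index 0: 4.6
Index 1: -2.5
Index 2: 2.5
Index 3: 4.0
Index 4: 2.5
Maximum logit = 4.6 at index 0

0


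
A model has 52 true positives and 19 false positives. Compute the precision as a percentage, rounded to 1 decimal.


Precision = TP / (TP + FP) * 100
= 52 / (52 + 19)
= 52 / 71
= 0.7324
= 73.2%

73.2


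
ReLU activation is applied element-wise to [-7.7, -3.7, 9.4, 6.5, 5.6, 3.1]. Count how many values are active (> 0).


ReLU(x) = max(0, x) for each element:
ReLU(-7.7) = 0
ReLU(-3.7) = 0
ReLU(9.4) = 9.4
ReLU(6.5) = 6.5
ReLU(5.6) = 5.6
ReLU(3.1) = 3.1
Active neurons (>0): 4

4


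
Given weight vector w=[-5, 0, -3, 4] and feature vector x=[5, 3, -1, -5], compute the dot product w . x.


Element-wise products:
-5 * 5 = -25
0 * 3 = 0
-3 * -1 = 3
4 * -5 = -20
Sum = -25 + 0 + 3 + -20
= -42

-42


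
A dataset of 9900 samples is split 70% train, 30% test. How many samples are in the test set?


Train samples = 9900 * 70% = 6930
Test samples = 9900 - 6930
= 2970

2970
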